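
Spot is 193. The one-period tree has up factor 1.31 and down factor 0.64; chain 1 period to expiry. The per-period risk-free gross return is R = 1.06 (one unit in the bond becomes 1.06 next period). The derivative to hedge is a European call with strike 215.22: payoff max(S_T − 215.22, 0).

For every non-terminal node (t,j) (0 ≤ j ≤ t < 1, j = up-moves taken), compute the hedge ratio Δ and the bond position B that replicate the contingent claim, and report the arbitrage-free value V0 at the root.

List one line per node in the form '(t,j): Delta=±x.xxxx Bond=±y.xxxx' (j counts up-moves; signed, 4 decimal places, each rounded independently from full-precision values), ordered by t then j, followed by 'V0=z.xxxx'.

No-arbitrage ⇒ martingale measure with p* = (R−d)/(u−d) = 0.6269.
Terminal payoffs: V(1,0)=0.0000, V(1,1)=37.6100
(0,0): S=193.0000. Δ = (V_up−V_dn)/(S_up−S_dn) = (37.6100−0.0000)/(252.8300−123.5200) = 0.2909. V = [p*·37.6100 + (1−p*)·0.0000]/1.06 = 22.2419. B = V − Δ·S = -33.8924.
The time-0 hedge costs 22.2419, which is the no-arbitrage price.

(0,0): Delta=0.2909 Bond=-33.8924
V0=22.2419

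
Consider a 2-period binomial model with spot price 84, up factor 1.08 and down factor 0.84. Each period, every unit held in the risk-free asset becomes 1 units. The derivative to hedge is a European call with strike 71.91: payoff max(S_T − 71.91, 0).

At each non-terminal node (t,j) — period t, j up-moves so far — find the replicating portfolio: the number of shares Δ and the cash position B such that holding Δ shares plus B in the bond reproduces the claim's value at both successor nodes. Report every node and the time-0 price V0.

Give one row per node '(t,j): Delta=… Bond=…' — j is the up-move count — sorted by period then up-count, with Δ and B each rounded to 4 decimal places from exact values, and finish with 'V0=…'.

Risk-neutral probability p* = (R−d)/(u−d) = (1−0.84)/(1.08−0.84) = 0.6667.
Payoff layer (t=2): V(2,0)=0.0000, V(2,1)=4.2948, V(2,2)=26.0676
(1,0): S=70.5600. Δ = (V_up−V_dn)/(S_up−S_dn) = (4.2948−0.0000)/(76.2048−59.2704) = 0.2536. V = [p*·4.2948 + (1−p*)·0.0000]/1 = 2.8632. B = V − Δ·S = -15.0318.
(1,1): S=90.7200. Δ = (V_up−V_dn)/(S_up−S_dn) = (26.0676−4.2948)/(97.9776−76.2048) = 1.0000. V = [p*·26.0676 + (1−p*)·4.2948]/1 = 18.8100. B = V − Δ·S = -71.9100.
(0,0): S=84.0000. Δ = (V_up−V_dn)/(S_up−S_dn) = (18.8100−2.8632)/(90.7200−70.5600) = 0.7910. V = [p*·18.8100 + (1−p*)·2.8632]/1 = 13.4944. B = V − Δ·S = -52.9506.
Each (Δ,B) replicates both successor values, so the strategy is self-financing and V0 is arbitrage-free.

(0,0): Delta=0.7910 Bond=-52.9506
(1,0): Delta=0.2536 Bond=-15.0318
(1,1): Delta=1.0000 Bond=-71.9100
V0=13.4944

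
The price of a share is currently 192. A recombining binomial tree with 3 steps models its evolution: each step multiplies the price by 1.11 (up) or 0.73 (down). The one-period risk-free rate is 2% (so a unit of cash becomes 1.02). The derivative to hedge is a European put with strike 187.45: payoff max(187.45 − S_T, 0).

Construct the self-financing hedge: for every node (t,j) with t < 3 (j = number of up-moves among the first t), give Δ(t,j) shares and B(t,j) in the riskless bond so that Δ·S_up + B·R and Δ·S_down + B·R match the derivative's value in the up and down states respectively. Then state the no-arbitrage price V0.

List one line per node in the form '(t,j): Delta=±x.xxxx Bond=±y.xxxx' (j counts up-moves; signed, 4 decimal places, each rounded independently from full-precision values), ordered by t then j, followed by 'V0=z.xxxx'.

Since d<R<u, set p* = (R−d)/(u−d) = 0.7632; price each node as the discounted p*-expectation of its children.
At expiry t=3: V(3,0)=112.7587, V(3,1)=73.8784, V(3,2)=14.7589, V(3,3)=0.0000
(2,0): S=102.3168. Δ = (V_up−V_dn)/(S_up−S_dn) = (73.8784−112.7587)/(113.5716−74.6913) = -1.0000. V = [p*·73.8784 + (1−p*)·112.7587]/1.02 = 81.4577. B = V − Δ·S = 183.7745.
(2,1): S=155.5776. Δ = (V_up−V_dn)/(S_up−S_dn) = (14.7589−73.8784)/(172.6911−113.5716) = -1.0000. V = [p*·14.7589 + (1−p*)·73.8784]/1.02 = 28.1969. B = V − Δ·S = 183.7745.
(2,2): S=236.5632. Δ = (V_up−V_dn)/(S_up−S_dn) = (0.0000−14.7589)/(262.5852−172.6911) = -0.1642. V = [p*·0.0000 + (1−p*)·14.7589]/1.02 = 3.4270. B = V − Δ·S = 42.2661.
(1,0): S=140.1600. Δ = (V_up−V_dn)/(S_up−S_dn) = (28.1969−81.4577)/(155.5776−102.3168) = -1.0000. V = [p*·28.1969 + (1−p*)·81.4577]/1.02 = 40.0111. B = V − Δ·S = 180.1711.
(1,1): S=213.1200. Δ = (V_up−V_dn)/(S_up−S_dn) = (3.4270−28.1969)/(236.5632−155.5776) = -0.3059. V = [p*·3.4270 + (1−p*)·28.1969]/1.02 = 9.1113. B = V − Δ·S = 74.2953.
(0,0): S=192.0000. Δ = (V_up−V_dn)/(S_up−S_dn) = (9.1113−40.0111)/(213.1200−140.1600) = -0.4235. V = [p*·9.1113 + (1−p*)·40.0111]/1.02 = 16.1075. B = V − Δ·S = 97.4227.
Each (Δ,B) replicates both successor values, so the strategy is self-financing and V0 is arbitrage-free.

(0,0): Delta=-0.4235 Bond=97.4227
(1,0): Delta=-1.0000 Bond=180.1711
(1,1): Delta=-0.3059 Bond=74.2953
(2,0): Delta=-1.0000 Bond=183.7745
(2,1): Delta=-1.0000 Bond=183.7745
(2,2): Delta=-0.1642 Bond=42.2661
V0=16.1075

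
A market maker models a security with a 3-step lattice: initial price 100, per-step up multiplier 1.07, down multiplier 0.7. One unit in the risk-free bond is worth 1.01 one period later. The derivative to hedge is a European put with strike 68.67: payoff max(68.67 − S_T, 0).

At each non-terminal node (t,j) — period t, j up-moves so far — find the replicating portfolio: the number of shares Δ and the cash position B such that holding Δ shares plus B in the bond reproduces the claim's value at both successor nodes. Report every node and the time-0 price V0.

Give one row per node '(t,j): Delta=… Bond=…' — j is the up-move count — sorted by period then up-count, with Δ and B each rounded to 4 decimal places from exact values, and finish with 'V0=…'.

Since d<R<u, set p* = (R−d)/(u−d) = 0.8378; price each node as the discounted p*-expectation of its children.
At expiry t=3: V(3,0)=34.3700, V(3,1)=16.2400, V(3,2)=0.0000, V(3,3)=0.0000
(2,0): S=49.0000. Δ = (V_up−V_dn)/(S_up−S_dn) = (16.2400−34.3700)/(52.4300−34.3000) = -1.0000. V = [p*·16.2400 + (1−p*)·34.3700]/1.01 = 18.9901. B = V − Δ·S = 67.9901.
(2,1): S=74.9000. Δ = (V_up−V_dn)/(S_up−S_dn) = (0.0000−16.2400)/(80.1430−52.4300) = -0.5860. V = [p*·0.0000 + (1−p*)·16.2400]/1.01 = 2.6074. B = V − Δ·S = 46.4993.
(2,2): S=114.4900. Δ = (V_up−V_dn)/(S_up−S_dn) = (0.0000−0.0000)/(122.5043−80.1430) = 0.0000. V = [p*·0.0000 + (1−p*)·0.0000]/1.01 = 0.0000. B = V − Δ·S = 0.0000.
(1,0): S=70.0000. Δ = (V_up−V_dn)/(S_up−S_dn) = (2.6074−18.9901)/(74.9000−49.0000) = -0.6325. V = [p*·2.6074 + (1−p*)·18.9901]/1.01 = 5.2120. B = V − Δ·S = 49.4894.
(1,1): S=107.0000. Δ = (V_up−V_dn)/(S_up−S_dn) = (0.0000−2.6074)/(114.4900−74.9000) = -0.0659. V = [p*·0.0000 + (1−p*)·2.6074]/1.01 = 0.4186. B = V − Δ·S = 7.4658.
(0,0): S=100.0000. Δ = (V_up−V_dn)/(S_up−S_dn) = (0.4186−5.2120)/(107.0000−70.0000) = -0.1295. V = [p*·0.4186 + (1−p*)·5.2120]/1.01 = 1.1841. B = V − Δ·S = 14.1390.
The time-0 hedge costs 1.1841, which is the no-arbitrage price.

(0,0): Delta=-0.1295 Bond=14.1390
(1,0): Delta=-0.6325 Bond=49.4894
(1,1): Delta=-0.0659 Bond=7.4658
(2,0): Delta=-1.0000 Bond=67.9901
(2,1): Delta=-0.5860 Bond=46.4993
(2,2): Delta=0.0000 Bond=0.0000
V0=1.1841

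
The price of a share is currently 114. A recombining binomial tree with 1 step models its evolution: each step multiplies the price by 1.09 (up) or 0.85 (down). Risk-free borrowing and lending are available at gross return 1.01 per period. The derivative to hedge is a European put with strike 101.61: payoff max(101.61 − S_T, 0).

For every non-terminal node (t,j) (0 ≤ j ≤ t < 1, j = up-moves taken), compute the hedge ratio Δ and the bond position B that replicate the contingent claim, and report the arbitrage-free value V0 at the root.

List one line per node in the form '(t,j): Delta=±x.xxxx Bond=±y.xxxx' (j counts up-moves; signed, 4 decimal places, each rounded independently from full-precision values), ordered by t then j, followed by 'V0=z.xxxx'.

(0,0): Delta=-0.1721 Bond=21.1795
V0=1.5545

The replicating-portfolio and risk-neutral prices coincide; use p* = (1.01−0.85)/(1.09−0.85) = 0.6667 for the latter.
Payoff layer (t=1): V(1,0)=4.7100, V(1,1)=0.0000
  t=0,j=0: stock 114.0000 → up 124.2600 (V=0.0000), down 96.9000 (V=4.7100). Price 1.5545; hedge Δ=-0.1721, bond B=21.1795.
Root portfolio cost Δ·114+B reproduces V0=1.5545.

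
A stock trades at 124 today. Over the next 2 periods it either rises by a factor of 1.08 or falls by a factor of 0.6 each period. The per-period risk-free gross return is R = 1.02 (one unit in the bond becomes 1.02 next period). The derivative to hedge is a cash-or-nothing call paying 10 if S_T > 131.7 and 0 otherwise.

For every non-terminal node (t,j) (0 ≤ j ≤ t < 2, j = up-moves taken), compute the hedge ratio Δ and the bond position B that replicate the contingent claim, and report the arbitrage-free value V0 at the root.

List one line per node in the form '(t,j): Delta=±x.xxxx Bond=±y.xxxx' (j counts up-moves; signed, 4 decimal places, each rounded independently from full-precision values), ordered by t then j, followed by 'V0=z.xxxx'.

(0,0): Delta=0.1441 Bond=-10.5128
(1,0): Delta=0.0000 Bond=0.0000
(1,1): Delta=0.1556 Bond=-12.2549
V0=7.3589

Since d<R<u, set p* = (R−d)/(u−d) = 0.8750; price each node as the discounted p*-expectation of its children.
Payoff layer (t=2): V(2,0)=0.0000, V(2,1)=0.0000, V(2,2)=10.0000
Node (1,0) S=74.4000: V=(p*·0.0000+(1−p*)·0.0000)/1.02=0.0000; Δ=(0.0000−0.0000)/(80.3520−44.6400)=0.0000; B=V−Δ·S=0.0000
Node (1,1) S=133.9200: V=(p*·10.0000+(1−p*)·0.0000)/1.02=8.5784; Δ=(10.0000−0.0000)/(144.6336−80.3520)=0.1556; B=V−Δ·S=-12.2549
Node (0,0) S=124.0000: V=(p*·8.5784+(1−p*)·0.0000)/1.02=7.3589; Δ=(8.5784−0.0000)/(133.9200−74.4000)=0.1441; B=V−Δ·S=-10.5128
The time-0 hedge costs 7.3589, which is the no-arbitrage price.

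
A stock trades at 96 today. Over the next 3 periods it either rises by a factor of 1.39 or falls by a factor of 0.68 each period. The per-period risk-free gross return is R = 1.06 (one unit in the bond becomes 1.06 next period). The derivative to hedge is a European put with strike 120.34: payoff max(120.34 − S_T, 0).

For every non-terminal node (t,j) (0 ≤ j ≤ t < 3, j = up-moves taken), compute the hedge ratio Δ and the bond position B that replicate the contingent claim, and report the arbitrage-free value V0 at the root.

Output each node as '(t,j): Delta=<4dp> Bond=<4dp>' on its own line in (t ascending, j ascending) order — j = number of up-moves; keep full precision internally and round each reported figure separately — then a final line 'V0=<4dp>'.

(0,0): Delta=-0.4698 Bond=69.7814
(1,0): Delta=-0.9370 Bond=104.4619
(1,1): Delta=-0.2714 Bond=47.4870
(2,0): Delta=-1.0000 Bond=113.5283
(2,1): Delta=-0.9102 Bond=108.2991
(2,2): Delta=0.0000 Bond=0.0000
V0=24.6775

No-arbitrage ⇒ martingale measure with p* = (R−d)/(u−d) = 0.5352.
Terminal values V(3,·): V(3,0)=90.1545, V(3,1)=58.6373, V(3,2)=0.0000, V(3,3)=0.0000
(2,0): S=44.3904. Δ = (V_up−V_dn)/(S_up−S_dn) = (58.6373−90.1545)/(61.7027−30.1855) = -1.0000. V = [p*·58.6373 + (1−p*)·90.1545]/1.06 = 69.1379. B = V − Δ·S = 113.5283.
(2,1): S=90.7392. Δ = (V_up−V_dn)/(S_up−S_dn) = (0.0000−58.6373)/(126.1275−61.7027) = -0.9102. V = [p*·0.0000 + (1−p*)·58.6373]/1.06 = 25.7113. B = V − Δ·S = 108.2991.
(2,2): S=185.4816. Δ = (V_up−V_dn)/(S_up−S_dn) = (0.0000−0.0000)/(257.8194−126.1275) = 0.0000. V = [p*·0.0000 + (1−p*)·0.0000]/1.06 = 0.0000. B = V − Δ·S = 0.0000.
(1,0): S=65.2800. Δ = (V_up−V_dn)/(S_up−S_dn) = (25.7113−69.1379)/(90.7392−44.3904) = -0.9370. V = [p*·25.7113 + (1−p*)·69.1379]/1.06 = 43.2976. B = V − Δ·S = 104.4619.
(1,1): S=133.4400. Δ = (V_up−V_dn)/(S_up−S_dn) = (0.0000−25.7113)/(185.4816−90.7392) = -0.2714. V = [p*·0.0000 + (1−p*)·25.7113]/1.06 = 11.2739. B = V − Δ·S = 47.4870.
(0,0): S=96.0000. Δ = (V_up−V_dn)/(S_up−S_dn) = (11.2739−43.2976)/(133.4400−65.2800) = -0.4698. V = [p*·11.2739 + (1−p*)·43.2976]/1.06 = 24.6775. B = V − Δ·S = 69.7814.
Root portfolio cost Δ·96+B reproduces V0=24.6775.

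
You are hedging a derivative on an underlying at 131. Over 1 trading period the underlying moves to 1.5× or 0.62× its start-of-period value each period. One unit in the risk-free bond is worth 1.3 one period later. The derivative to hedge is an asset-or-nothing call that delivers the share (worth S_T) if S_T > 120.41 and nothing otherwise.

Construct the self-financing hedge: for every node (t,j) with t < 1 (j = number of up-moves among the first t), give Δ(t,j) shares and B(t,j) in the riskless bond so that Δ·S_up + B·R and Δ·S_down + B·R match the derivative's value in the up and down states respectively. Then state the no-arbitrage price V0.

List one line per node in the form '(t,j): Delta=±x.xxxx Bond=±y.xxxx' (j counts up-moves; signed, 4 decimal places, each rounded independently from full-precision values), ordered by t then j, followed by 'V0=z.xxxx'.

The replicating-portfolio and risk-neutral prices coincide; use p* = (1.3−0.62)/(1.5−0.62) = 0.7727 for the latter.
Terminal values V(1,·): V(1,0)=0.0000, V(1,1)=196.5000
(0,0): S=131.0000. Δ = (V_up−V_dn)/(S_up−S_dn) = (196.5000−0.0000)/(196.5000−81.2200) = 1.7045. V = [p*·196.5000 + (1−p*)·0.0000]/1.3 = 116.8007. B = V − Δ·S = -106.4948.
The time-0 hedge costs 116.8007, which is the no-arbitrage price.

(0,0): Delta=1.7045 Bond=-106.4948
V0=116.8007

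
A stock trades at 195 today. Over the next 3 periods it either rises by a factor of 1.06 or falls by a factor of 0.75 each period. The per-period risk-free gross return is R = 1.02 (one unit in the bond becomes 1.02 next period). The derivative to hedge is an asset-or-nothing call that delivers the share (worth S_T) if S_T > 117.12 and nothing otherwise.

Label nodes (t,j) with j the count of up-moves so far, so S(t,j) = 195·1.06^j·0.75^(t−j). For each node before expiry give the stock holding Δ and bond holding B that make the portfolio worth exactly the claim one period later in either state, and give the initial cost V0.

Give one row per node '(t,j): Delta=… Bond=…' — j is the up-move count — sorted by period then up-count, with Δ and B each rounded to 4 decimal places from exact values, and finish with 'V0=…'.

(0,0): Delta=1.4065 Bond=-84.2048
(1,0): Delta=3.0949 Bond=-332.8196
(1,1): Delta=1.2295 Bond=-49.3066
(2,0): Delta=0.0000 Bond=0.0000
(2,1): Delta=3.4194 Bond=-389.7687
(2,2): Delta=1.0000 Bond=0.0000
V0=190.0672

Under the risk-neutral measure, an up-move has probability p* = (R−d)/(u−d) = 0.8710 and values discount at R = 1.02.
Terminal values V(3,·): V(3,0)=0.0000, V(3,1)=0.0000, V(3,2)=164.3265, V(3,3)=232.2481
(2,0): S=109.6875. Δ = (V_up−V_dn)/(S_up−S_dn) = (0.0000−0.0000)/(116.2688−82.2656) = 0.0000. V = [p*·0.0000 + (1−p*)·0.0000]/1.02 = 0.0000. B = V − Δ·S = 0.0000.
(2,1): S=155.0250. Δ = (V_up−V_dn)/(S_up−S_dn) = (164.3265−0.0000)/(164.3265−116.2688) = 3.4194. V = [p*·164.3265 + (1−p*)·0.0000]/1.02 = 140.3167. B = V − Δ·S = -389.7687.
(2,2): S=219.1020. Δ = (V_up−V_dn)/(S_up−S_dn) = (232.2481−164.3265)/(232.2481−164.3265) = 1.0000. V = [p*·232.2481 + (1−p*)·164.3265]/1.02 = 219.1020. B = V − Δ·S = 0.0000.
(1,0): S=146.2500. Δ = (V_up−V_dn)/(S_up−S_dn) = (140.3167−0.0000)/(155.0250−109.6875) = 3.0949. V = [p*·140.3167 + (1−p*)·0.0000]/1.02 = 119.8151. B = V − Δ·S = -332.8196.
(1,1): S=206.7000. Δ = (V_up−V_dn)/(S_up−S_dn) = (219.1020−140.3167)/(219.1020−155.0250) = 1.2295. V = [p*·219.1020 + (1−p*)·140.3167]/1.02 = 204.8394. B = V − Δ·S = -49.3066.
(0,0): S=195.0000. Δ = (V_up−V_dn)/(S_up−S_dn) = (204.8394−119.8151)/(206.7000−146.2500) = 1.4065. V = [p*·204.8394 + (1−p*)·119.8151]/1.02 = 190.0672. B = V − Δ·S = -84.2048.
Each (Δ,B) replicates both successor values, so the strategy is self-financing and V0 is arbitrage-free.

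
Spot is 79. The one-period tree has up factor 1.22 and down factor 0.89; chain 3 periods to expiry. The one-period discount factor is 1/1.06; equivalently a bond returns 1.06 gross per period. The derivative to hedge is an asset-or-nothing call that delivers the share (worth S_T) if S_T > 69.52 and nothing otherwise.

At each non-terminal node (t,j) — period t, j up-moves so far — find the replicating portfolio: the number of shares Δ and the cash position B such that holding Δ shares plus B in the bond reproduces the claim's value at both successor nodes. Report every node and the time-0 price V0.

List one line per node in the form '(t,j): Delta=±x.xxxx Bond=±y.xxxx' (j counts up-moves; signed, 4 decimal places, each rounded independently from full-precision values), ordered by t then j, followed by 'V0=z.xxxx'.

No-arbitrage ⇒ martingale measure with p* = (R−d)/(u−d) = 0.5152.
At expiry t=3: V(3,0)=0.0000, V(3,1)=76.3426, V(3,2)=104.6494, V(3,3)=143.4520
Node (2,0) S=62.5759: V=(p*·76.3426+(1−p*)·0.0000)/1.06=37.1019; Δ=(76.3426−0.0000)/(76.3426−55.6926)=3.6970; B=V−Δ·S=-194.2393
Node (2,1) S=85.7782: V=(p*·104.6494+(1−p*)·76.3426)/1.06=85.7782; Δ=(104.6494−76.3426)/(104.6494−76.3426)=1.0000; B=V−Δ·S=0.0000
Node (2,2) S=117.5836: V=(p*·143.4520+(1−p*)·104.6494)/1.06=117.5836; Δ=(143.4520−104.6494)/(143.4520−104.6494)=1.0000; B=V−Δ·S=0.0000
Node (1,0) S=70.3100: V=(p*·85.7782+(1−p*)·37.1019)/1.06=58.6581; Δ=(85.7782−37.1019)/(85.7782−62.5759)=2.0979; B=V−Δ·S=-88.8459
Node (1,1) S=96.3800: V=(p*·117.5836+(1−p*)·85.7782)/1.06=96.3800; Δ=(117.5836−85.7782)/(117.5836−85.7782)=1.0000; B=V−Δ·S=0.0000
Node (0,0) S=79.0000: V=(p*·96.3800+(1−p*)·58.6581)/1.06=73.6704; Δ=(96.3800−58.6581)/(96.3800−70.3100)=1.4469; B=V−Δ·S=-40.6385
The time-0 hedge costs 73.6704, which is the no-arbitrage price.

(0,0): Delta=1.4469 Bond=-40.6385
(1,0): Delta=2.0979 Bond=-88.8459
(1,1): Delta=1.0000 Bond=0.0000
(2,0): Delta=3.6970 Bond=-194.2393
(2,1): Delta=1.0000 Bond=0.0000
(2,2): Delta=1.0000 Bond=0.0000
V0=73.6704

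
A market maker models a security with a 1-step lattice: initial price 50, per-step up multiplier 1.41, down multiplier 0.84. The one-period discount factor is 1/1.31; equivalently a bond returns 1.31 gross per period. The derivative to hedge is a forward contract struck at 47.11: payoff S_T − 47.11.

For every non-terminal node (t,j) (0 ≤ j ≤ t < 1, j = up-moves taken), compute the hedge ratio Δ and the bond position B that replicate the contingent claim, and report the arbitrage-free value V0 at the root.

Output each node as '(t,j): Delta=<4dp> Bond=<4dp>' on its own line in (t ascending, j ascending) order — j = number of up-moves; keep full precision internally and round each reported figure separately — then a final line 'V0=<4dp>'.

(0,0): Delta=1.0000 Bond=-35.9618
V0=14.0382

Under the risk-neutral measure, an up-move has probability p* = (R−d)/(u−d) = 0.8246 and values discount at R = 1.31.
Payoff layer (t=1): V(1,0)=-5.1100, V(1,1)=23.3900
(0,0): S=50.0000. Δ = (V_up−V_dn)/(S_up−S_dn) = (23.3900−-5.1100)/(70.5000−42.0000) = 1.0000. V = [p*·23.3900 + (1−p*)·-5.1100]/1.31 = 14.0382. B = V − Δ·S = -35.9618.
Root portfolio cost Δ·50+B reproduces V0=14.0382.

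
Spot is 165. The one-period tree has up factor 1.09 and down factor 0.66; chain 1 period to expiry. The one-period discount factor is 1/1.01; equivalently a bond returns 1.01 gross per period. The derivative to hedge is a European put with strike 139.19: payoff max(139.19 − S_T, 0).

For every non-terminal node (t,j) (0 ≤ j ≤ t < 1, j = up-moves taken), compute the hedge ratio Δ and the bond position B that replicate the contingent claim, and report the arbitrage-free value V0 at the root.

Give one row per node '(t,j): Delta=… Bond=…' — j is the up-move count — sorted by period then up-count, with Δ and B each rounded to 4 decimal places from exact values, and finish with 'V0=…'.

(0,0): Delta=-0.4269 Bond=76.0214
V0=5.5796

Risk-neutral probability p* = (R−d)/(u−d) = (1.01−0.66)/(1.09−0.66) = 0.8140.
Terminal values V(1,·): V(1,0)=30.2900, V(1,1)=0.0000
  t=0,j=0: stock 165.0000 → up 179.8500 (V=0.0000), down 108.9000 (V=30.2900). Price 5.5796; hedge Δ=-0.4269, bond B=76.0214.
The time-0 hedge costs 5.5796, which is the no-arbitrage price.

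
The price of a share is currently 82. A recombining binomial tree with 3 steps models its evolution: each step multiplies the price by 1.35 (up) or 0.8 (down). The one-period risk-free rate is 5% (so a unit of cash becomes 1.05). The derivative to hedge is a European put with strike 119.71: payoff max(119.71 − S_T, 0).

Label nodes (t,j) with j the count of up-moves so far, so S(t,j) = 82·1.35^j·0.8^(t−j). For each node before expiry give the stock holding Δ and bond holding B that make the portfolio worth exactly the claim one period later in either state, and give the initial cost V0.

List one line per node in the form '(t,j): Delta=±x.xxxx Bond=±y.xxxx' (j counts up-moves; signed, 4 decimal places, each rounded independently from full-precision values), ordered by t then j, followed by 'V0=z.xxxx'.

(0,0): Delta=-0.6591 Bond=82.1118
(1,0): Delta=-1.0000 Bond=108.5805
(1,1): Delta=-0.4167 Bond=59.3816
(2,0): Delta=-1.0000 Bond=114.0095
(2,1): Delta=-1.0000 Bond=114.0095
(2,2): Delta=-0.0019 Bond=0.3600
V0=28.0657

No-arbitrage ⇒ martingale measure with p* = (R−d)/(u−d) = 0.4545.
Payoff layer (t=3): V(3,0)=77.7260, V(3,1)=48.8620, V(3,2)=0.1540, V(3,3)=0.0000
(2,0): S=52.4800. Δ = (V_up−V_dn)/(S_up−S_dn) = (48.8620−77.7260)/(70.8480−41.9840) = -1.0000. V = [p*·48.8620 + (1−p*)·77.7260]/1.05 = 61.5295. B = V − Δ·S = 114.0095.
(2,1): S=88.5600. Δ = (V_up−V_dn)/(S_up−S_dn) = (0.1540−48.8620)/(119.5560−70.8480) = -1.0000. V = [p*·0.1540 + (1−p*)·48.8620]/1.05 = 25.4495. B = V − Δ·S = 114.0095.
(2,2): S=149.4450. Δ = (V_up−V_dn)/(S_up−S_dn) = (0.0000−0.1540)/(201.7508−119.5560) = -0.0019. V = [p*·0.0000 + (1−p*)·0.1540]/1.05 = 0.0800. B = V − Δ·S = 0.3600.
(1,0): S=65.6000. Δ = (V_up−V_dn)/(S_up−S_dn) = (25.4495−61.5295)/(88.5600−52.4800) = -1.0000. V = [p*·25.4495 + (1−p*)·61.5295]/1.05 = 42.9805. B = V − Δ·S = 108.5805.
(1,1): S=110.7000. Δ = (V_up−V_dn)/(S_up−S_dn) = (0.0800−25.4495)/(149.4450−88.5600) = -0.4167. V = [p*·0.0800 + (1−p*)·25.4495]/1.05 = 13.2552. B = V − Δ·S = 59.3816.
(0,0): S=82.0000. Δ = (V_up−V_dn)/(S_up−S_dn) = (13.2552−42.9805)/(110.7000−65.6000) = -0.6591. V = [p*·13.2552 + (1−p*)·42.9805]/1.05 = 28.0657. B = V − Δ·S = 82.1118.
Check: Δ(0,0)·S0 + B(0,0) = 28.0657 = V0.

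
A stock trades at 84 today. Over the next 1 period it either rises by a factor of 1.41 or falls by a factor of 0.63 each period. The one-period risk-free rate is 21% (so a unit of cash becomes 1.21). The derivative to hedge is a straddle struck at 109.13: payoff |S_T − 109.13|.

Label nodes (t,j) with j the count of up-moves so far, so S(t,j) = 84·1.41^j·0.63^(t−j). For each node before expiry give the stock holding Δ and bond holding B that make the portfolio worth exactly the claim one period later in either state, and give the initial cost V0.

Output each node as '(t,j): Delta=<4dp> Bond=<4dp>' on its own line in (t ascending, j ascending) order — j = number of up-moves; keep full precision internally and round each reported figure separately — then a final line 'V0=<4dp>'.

Under the risk-neutral measure, an up-move has probability p* = (R−d)/(u−d) = 0.7436 and values discount at R = 1.21.
Terminal values V(1,·): V(1,0)=56.2100, V(1,1)=9.3100
Node (0,0) S=84.0000: V=(p*·9.3100+(1−p*)·56.2100)/1.21=17.6328; Δ=(9.3100−56.2100)/(118.4400−52.9200)=-0.7158; B=V−Δ·S=77.7610
Self-financing check: at every node Δ·S+B equals the discounted successor values.

(0,0): Delta=-0.7158 Bond=77.7610
V0=17.6328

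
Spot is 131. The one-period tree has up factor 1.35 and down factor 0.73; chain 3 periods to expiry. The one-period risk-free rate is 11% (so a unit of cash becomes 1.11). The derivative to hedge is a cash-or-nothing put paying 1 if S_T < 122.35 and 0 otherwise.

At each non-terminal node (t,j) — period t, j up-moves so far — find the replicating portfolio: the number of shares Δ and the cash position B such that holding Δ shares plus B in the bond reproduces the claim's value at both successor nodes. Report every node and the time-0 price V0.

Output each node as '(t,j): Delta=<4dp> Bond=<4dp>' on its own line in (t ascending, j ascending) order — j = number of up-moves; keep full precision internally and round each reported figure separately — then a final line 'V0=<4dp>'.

Since d<R<u, set p* = (R−d)/(u−d) = 0.6129; price each node as the discounted p*-expectation of its children.
Terminal payoffs: V(3,0)=1.0000, V(3,1)=1.0000, V(3,2)=0.0000, V(3,3)=0.0000
Node (2,0) S=69.8099: V=(p*·1.0000+(1−p*)·1.0000)/1.11=0.9009; Δ=(1.0000−1.0000)/(94.2434−50.9612)=0.0000; B=V−Δ·S=0.9009
Node (2,1) S=129.1005: V=(p*·0.0000+(1−p*)·1.0000)/1.11=0.3487; Δ=(0.0000−1.0000)/(174.2857−94.2434)=-0.0125; B=V−Δ·S=1.9616
Node (2,2) S=238.7475: V=(p*·0.0000+(1−p*)·0.0000)/1.11=0.0000; Δ=(0.0000−0.0000)/(322.3091−174.2857)=0.0000; B=V−Δ·S=0.0000
Node (1,0) S=95.6300: V=(p*·0.3487+(1−p*)·0.9009)/1.11=0.5067; Δ=(0.3487−0.9009)/(129.1005−69.8099)=-0.0093; B=V−Δ·S=1.3973
Node (1,1) S=176.8500: V=(p*·0.0000+(1−p*)·0.3487)/1.11=0.1216; Δ=(0.0000−0.3487)/(238.7475−129.1005)=-0.0032; B=V−Δ·S=0.6841
Node (0,0) S=131.0000: V=(p*·0.1216+(1−p*)·0.5067)/1.11=0.2439; Δ=(0.1216−0.5067)/(176.8500−95.6300)=-0.0047; B=V−Δ·S=0.8650
Self-financing check: at every node Δ·S+B equals the discounted successor values.

(0,0): Delta=-0.0047 Bond=0.8650
(1,0): Delta=-0.0093 Bond=1.3973
(1,1): Delta=-0.0032 Bond=0.6841
(2,0): Delta=0.0000 Bond=0.9009
(2,1): Delta=-0.0125 Bond=1.9616
(2,2): Delta=0.0000 Bond=0.0000
V0=0.2439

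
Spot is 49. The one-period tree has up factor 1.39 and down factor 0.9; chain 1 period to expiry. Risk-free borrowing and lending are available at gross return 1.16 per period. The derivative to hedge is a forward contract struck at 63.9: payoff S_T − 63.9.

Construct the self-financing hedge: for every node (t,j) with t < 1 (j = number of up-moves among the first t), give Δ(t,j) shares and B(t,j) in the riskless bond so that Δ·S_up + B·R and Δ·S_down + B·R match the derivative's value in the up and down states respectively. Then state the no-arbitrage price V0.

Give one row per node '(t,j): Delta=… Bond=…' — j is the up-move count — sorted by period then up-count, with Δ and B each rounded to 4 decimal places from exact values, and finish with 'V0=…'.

The replicating-portfolio and risk-neutral prices coincide; use p* = (1.16−0.9)/(1.39−0.9) = 0.5306 for the latter.
Terminal payoffs: V(1,0)=-19.8000, V(1,1)=4.2100
Node (0,0) S=49.0000: V=(p*·4.2100+(1−p*)·-19.8000)/1.16=-6.0862; Δ=(4.2100−-19.8000)/(68.1100−44.1000)=1.0000; B=V−Δ·S=-55.0862
Check: Δ(0,0)·S0 + B(0,0) = -6.0862 = V0.

(0,0): Delta=1.0000 Bond=-55.0862
V0=-6.0862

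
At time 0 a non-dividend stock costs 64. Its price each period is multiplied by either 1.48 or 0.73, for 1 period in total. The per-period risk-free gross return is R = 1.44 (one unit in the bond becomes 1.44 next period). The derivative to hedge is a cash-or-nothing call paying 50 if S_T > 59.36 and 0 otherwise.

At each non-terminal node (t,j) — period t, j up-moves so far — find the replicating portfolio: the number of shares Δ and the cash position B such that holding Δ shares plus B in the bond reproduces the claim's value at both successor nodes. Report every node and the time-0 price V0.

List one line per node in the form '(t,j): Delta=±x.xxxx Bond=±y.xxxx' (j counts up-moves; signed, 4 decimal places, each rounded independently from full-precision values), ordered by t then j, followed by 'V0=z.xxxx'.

(0,0): Delta=1.0417 Bond=-33.7963
V0=32.8704

Risk-neutral probability p* = (R−d)/(u−d) = (1.44−0.73)/(1.48−0.73) = 0.9467.
Payoff layer (t=1): V(1,0)=0.0000, V(1,1)=50.0000
  t=0,j=0: stock 64.0000 → up 94.7200 (V=50.0000), down 46.7200 (V=0.0000). Price 32.8704; hedge Δ=1.0417, bond B=-33.7963.
Each (Δ,B) replicates both successor values, so the strategy is self-financing and V0 is arbitrage-free.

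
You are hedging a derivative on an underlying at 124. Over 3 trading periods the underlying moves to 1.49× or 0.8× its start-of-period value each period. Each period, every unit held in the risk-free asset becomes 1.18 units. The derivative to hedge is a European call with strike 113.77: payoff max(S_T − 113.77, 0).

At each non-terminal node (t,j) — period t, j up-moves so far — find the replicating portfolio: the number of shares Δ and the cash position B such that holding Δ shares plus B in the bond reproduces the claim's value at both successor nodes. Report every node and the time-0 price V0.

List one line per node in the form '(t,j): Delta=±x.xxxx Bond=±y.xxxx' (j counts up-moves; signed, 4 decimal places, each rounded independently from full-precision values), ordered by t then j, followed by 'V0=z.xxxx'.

(0,0): Delta=0.9148 Bond=-55.9048
(1,0): Delta=0.7203 Bond=-46.6732
(1,1): Delta=1.0000 Bond=-81.7078
(2,0): Delta=0.0817 Bond=-4.3983
(2,1): Delta=1.0000 Bond=-96.4153
(2,2): Delta=1.0000 Bond=-96.4153
V0=57.5313

Since d<R<u, set p* = (R−d)/(u−d) = 0.5507; price each node as the discounted p*-expectation of its children.
Terminal values V(3,·): V(3,0)=0.0000, V(3,1)=4.4764, V(3,2)=106.4639, V(3,3)=296.4157
Node (2,0) S=79.3600: V=(p*·4.4764+(1−p*)·0.0000)/1.18=2.0892; Δ=(4.4764−0.0000)/(118.2464−63.4880)=0.0817; B=V−Δ·S=-4.3983
Node (2,1) S=147.8080: V=(p*·106.4639+(1−p*)·4.4764)/1.18=51.3927; Δ=(106.4639−4.4764)/(220.2339−118.2464)=1.0000; B=V−Δ·S=-96.4153
Node (2,2) S=275.2924: V=(p*·296.4157+(1−p*)·106.4639)/1.18=178.8771; Δ=(296.4157−106.4639)/(410.1857−220.2339)=1.0000; B=V−Δ·S=-96.4153
Node (1,0) S=99.2000: V=(p*·51.3927+(1−p*)·2.0892)/1.18=24.7813; Δ=(51.3927−2.0892)/(147.8080−79.3600)=0.7203; B=V−Δ·S=-46.6732
Node (1,1) S=184.7600: V=(p*·178.8771+(1−p*)·51.3927)/1.18=103.0522; Δ=(178.8771−51.3927)/(275.2924−147.8080)=1.0000; B=V−Δ·S=-81.7078
Node (0,0) S=124.0000: V=(p*·103.0522+(1−p*)·24.7813)/1.18=57.5313; Δ=(103.0522−24.7813)/(184.7600−99.2000)=0.9148; B=V−Δ·S=-55.9048
Each (Δ,B) replicates both successor values, so the strategy is self-financing and V0 is arbitrage-free.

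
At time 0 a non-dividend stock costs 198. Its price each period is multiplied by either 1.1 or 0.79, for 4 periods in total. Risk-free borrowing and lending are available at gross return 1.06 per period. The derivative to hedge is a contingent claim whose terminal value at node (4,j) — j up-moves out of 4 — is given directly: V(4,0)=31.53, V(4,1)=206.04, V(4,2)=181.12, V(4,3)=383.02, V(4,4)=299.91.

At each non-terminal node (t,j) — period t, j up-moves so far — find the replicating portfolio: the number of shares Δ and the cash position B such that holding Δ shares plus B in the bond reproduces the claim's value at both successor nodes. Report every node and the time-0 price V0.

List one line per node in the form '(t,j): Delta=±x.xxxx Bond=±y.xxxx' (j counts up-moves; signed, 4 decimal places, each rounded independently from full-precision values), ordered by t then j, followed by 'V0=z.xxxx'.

(0,0): Delta=0.0502 Bond=242.3284
(1,0): Delta=2.7616 Bond=-167.2575
(1,1): Delta=-0.2383 Bond=319.7016
(2,0): Delta=0.0200 Bond=161.4907
(2,1): Delta=3.0533 Bond=-227.4831
(2,2): Delta=-0.5886 Bond=422.7898
(3,0): Delta=5.7665 Bond=-389.8010
(3,1): Delta=-0.5914 Bond=254.2885
(3,2): Delta=3.4411 Bond=-314.5277
(3,3): Delta=-1.0173 Bond=561.1476
V0=252.2599

No-arbitrage ⇒ martingale measure with p* = (R−d)/(u−d) = 0.8710.
Terminal payoffs: V(4,0)=31.5300, V(4,1)=206.0400, V(4,2)=181.1200, V(4,3)=383.0200, V(4,4)=299.9100
(3,0): S=97.6217. Δ = (V_up−V_dn)/(S_up−S_dn) = (206.0400−31.5300)/(107.3839−77.1212) = 5.7665. V = [p*·206.0400 + (1−p*)·31.5300]/1.06 = 173.1345. B = V − Δ·S = -389.8010.
(3,1): S=135.9290. Δ = (V_up−V_dn)/(S_up−S_dn) = (181.1200−206.0400)/(149.5219−107.3839) = -0.5914. V = [p*·181.1200 + (1−p*)·206.0400]/1.06 = 173.9014. B = V − Δ·S = 254.2885.
(3,2): S=189.2682. Δ = (V_up−V_dn)/(S_up−S_dn) = (383.0200−181.1200)/(208.1950−149.5219) = 3.4411. V = [p*·383.0200 + (1−p*)·181.1200]/1.06 = 336.7626. B = V − Δ·S = -314.5277.
(3,3): S=263.5380. Δ = (V_up−V_dn)/(S_up−S_dn) = (299.9100−383.0200)/(289.8918−208.1950) = -1.0173. V = [p*·299.9100 + (1−p*)·383.0200]/1.06 = 293.0508. B = V − Δ·S = 561.1476.
(2,0): S=123.5718. Δ = (V_up−V_dn)/(S_up−S_dn) = (173.9014−173.1345)/(135.9290−97.6217) = 0.0200. V = [p*·173.9014 + (1−p*)·173.1345]/1.06 = 163.9646. B = V − Δ·S = 161.4907.
(2,1): S=172.0620. Δ = (V_up−V_dn)/(S_up−S_dn) = (336.7626−173.9014)/(189.2682−135.9290) = 3.0533. V = [p*·336.7626 + (1−p*)·173.9014]/1.06 = 297.8757. B = V − Δ·S = -227.4831.
(2,2): S=239.5800. Δ = (V_up−V_dn)/(S_up−S_dn) = (293.0508−336.7626)/(263.5380−189.2682) = -0.5886. V = [p*·293.0508 + (1−p*)·336.7626]/1.06 = 281.7840. B = V − Δ·S = 422.7898.
(1,0): S=156.4200. Δ = (V_up−V_dn)/(S_up−S_dn) = (297.8757−163.9646)/(172.0620−123.5718) = 2.7616. V = [p*·297.8757 + (1−p*)·163.9646]/1.06 = 264.7140. B = V − Δ·S = -167.2575.
(1,1): S=217.8000. Δ = (V_up−V_dn)/(S_up−S_dn) = (281.7840−297.8757)/(239.5800−172.0620) = -0.2383. V = [p*·281.7840 + (1−p*)·297.8757]/1.06 = 267.7928. B = V − Δ·S = 319.7016.
(0,0): S=198.0000. Δ = (V_up−V_dn)/(S_up−S_dn) = (267.7928−264.7140)/(217.8000−156.4200) = 0.0502. V = [p*·267.7928 + (1−p*)·264.7140]/1.06 = 252.2599. B = V − Δ·S = 242.3284.
Root portfolio cost Δ·198+B reproduces V0=252.2599.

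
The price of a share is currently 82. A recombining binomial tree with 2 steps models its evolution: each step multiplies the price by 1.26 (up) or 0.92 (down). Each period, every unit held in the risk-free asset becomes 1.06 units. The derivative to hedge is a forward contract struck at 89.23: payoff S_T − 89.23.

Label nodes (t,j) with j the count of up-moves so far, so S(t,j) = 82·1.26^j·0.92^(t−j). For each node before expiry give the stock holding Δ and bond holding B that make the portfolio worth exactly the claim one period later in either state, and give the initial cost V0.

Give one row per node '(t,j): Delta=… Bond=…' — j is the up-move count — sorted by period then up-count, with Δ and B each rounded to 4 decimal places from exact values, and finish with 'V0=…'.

Under the risk-neutral measure, an up-move has probability p* = (R−d)/(u−d) = 0.4118 and values discount at R = 1.06.
Terminal payoffs: V(2,0)=-19.8252, V(2,1)=5.8244, V(2,2)=40.9532
Node (1,0) S=75.4400: V=(p*·5.8244+(1−p*)·-19.8252)/1.06=-8.7392; Δ=(5.8244−-19.8252)/(95.0544−69.4048)=1.0000; B=V−Δ·S=-84.1792
Node (1,1) S=103.3200: V=(p*·40.9532+(1−p*)·5.8244)/1.06=19.1408; Δ=(40.9532−5.8244)/(130.1832−95.0544)=1.0000; B=V−Δ·S=-84.1792
Node (0,0) S=82.0000: V=(p*·19.1408+(1−p*)·-8.7392)/1.06=2.5856; Δ=(19.1408−-8.7392)/(103.3200−75.4400)=1.0000; B=V−Δ·S=-79.4144
Check: Δ(0,0)·S0 + B(0,0) = 2.5856 = V0.

(0,0): Delta=1.0000 Bond=-79.4144
(1,0): Delta=1.0000 Bond=-84.1792
(1,1): Delta=1.0000 Bond=-84.1792
V0=2.5856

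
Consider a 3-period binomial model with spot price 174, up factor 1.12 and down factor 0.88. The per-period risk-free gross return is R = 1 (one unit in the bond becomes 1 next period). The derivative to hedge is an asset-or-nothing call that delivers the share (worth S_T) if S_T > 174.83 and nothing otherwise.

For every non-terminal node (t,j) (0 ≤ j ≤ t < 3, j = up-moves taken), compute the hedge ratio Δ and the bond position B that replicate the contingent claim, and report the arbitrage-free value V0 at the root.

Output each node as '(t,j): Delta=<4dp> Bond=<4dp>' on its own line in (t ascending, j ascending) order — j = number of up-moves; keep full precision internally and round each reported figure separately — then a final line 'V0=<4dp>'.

(0,0): Delta=2.6133 Bond=-352.1352
(1,0): Delta=2.6133 Bond=-352.1352
(1,1): Delta=2.6133 Bond=-352.1352
(2,0): Delta=0.0000 Bond=0.0000
(2,1): Delta=4.6667 Bond=-704.2703
(2,2): Delta=1.0000 Bond=0.0000
V0=102.5848

Under the risk-neutral measure, an up-move has probability p* = (R−d)/(u−d) = 0.5000 and values discount at R = 1.
Terminal payoffs: V(3,0)=0.0000, V(3,1)=0.0000, V(3,2)=192.0737, V(3,3)=244.4575
(2,0): S=134.7456. Δ = (V_up−V_dn)/(S_up−S_dn) = (0.0000−0.0000)/(150.9151−118.5761) = 0.0000. V = [p*·0.0000 + (1−p*)·0.0000]/1 = 0.0000. B = V − Δ·S = 0.0000.
(2,1): S=171.4944. Δ = (V_up−V_dn)/(S_up−S_dn) = (192.0737−0.0000)/(192.0737−150.9151) = 4.6667. V = [p*·192.0737 + (1−p*)·0.0000]/1 = 96.0369. B = V − Δ·S = -704.2703.
(2,2): S=218.2656. Δ = (V_up−V_dn)/(S_up−S_dn) = (244.4575−192.0737)/(244.4575−192.0737) = 1.0000. V = [p*·244.4575 + (1−p*)·192.0737]/1 = 218.2656. B = V − Δ·S = 0.0000.
(1,0): S=153.1200. Δ = (V_up−V_dn)/(S_up−S_dn) = (96.0369−0.0000)/(171.4944−134.7456) = 2.6133. V = [p*·96.0369 + (1−p*)·0.0000]/1 = 48.0184. B = V − Δ·S = -352.1352.
(1,1): S=194.8800. Δ = (V_up−V_dn)/(S_up−S_dn) = (218.2656−96.0369)/(218.2656−171.4944) = 2.6133. V = [p*·218.2656 + (1−p*)·96.0369]/1 = 157.1512. B = V − Δ·S = -352.1352.
(0,0): S=174.0000. Δ = (V_up−V_dn)/(S_up−S_dn) = (157.1512−48.0184)/(194.8800−153.1200) = 2.6133. V = [p*·157.1512 + (1−p*)·48.0184]/1 = 102.5848. B = V − Δ·S = -352.1352.
The time-0 hedge costs 102.5848, which is the no-arbitrage price.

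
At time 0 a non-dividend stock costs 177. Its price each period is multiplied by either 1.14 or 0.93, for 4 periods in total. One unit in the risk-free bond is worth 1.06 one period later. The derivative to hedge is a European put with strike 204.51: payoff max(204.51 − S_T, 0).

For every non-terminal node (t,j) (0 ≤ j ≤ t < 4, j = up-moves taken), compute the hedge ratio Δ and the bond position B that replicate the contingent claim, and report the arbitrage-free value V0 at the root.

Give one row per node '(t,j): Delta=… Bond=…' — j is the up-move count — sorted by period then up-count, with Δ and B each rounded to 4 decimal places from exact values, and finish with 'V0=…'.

Under the risk-neutral measure, an up-move has probability p* = (R−d)/(u−d) = 0.6190 and values discount at R = 1.06.
Terminal values V(4,·): V(4,0)=72.1048, V(4,1)=42.2068, V(4,2)=5.5577, V(4,3)=0.0000, V(4,4)=0.0000
(3,0): S=142.3712. Δ = (V_up−V_dn)/(S_up−S_dn) = (42.2068−72.1048)/(162.3032−132.4052) = -1.0000. V = [p*·42.2068 + (1−p*)·72.1048]/1.06 = 50.5628. B = V − Δ·S = 192.9340.
(3,1): S=174.5195. Δ = (V_up−V_dn)/(S_up−S_dn) = (5.5577−42.2068)/(198.9523−162.3032) = -1.0000. V = [p*·5.5577 + (1−p*)·42.2068]/1.06 = 18.4144. B = V − Δ·S = 192.9340.
(3,2): S=213.9272. Δ = (V_up−V_dn)/(S_up−S_dn) = (0.0000−5.5577)/(243.8770−198.9523) = -0.1237. V = [p*·0.0000 + (1−p*)·5.5577]/1.06 = 1.9974. B = V − Δ·S = 28.4628.
(3,3): S=262.2333. Δ = (V_up−V_dn)/(S_up−S_dn) = (0.0000−0.0000)/(298.9459−243.8770) = 0.0000. V = [p*·0.0000 + (1−p*)·0.0000]/1.06 = 0.0000. B = V − Δ·S = 0.0000.
(2,0): S=153.0873. Δ = (V_up−V_dn)/(S_up−S_dn) = (18.4144−50.5628)/(174.5195−142.3712) = -1.0000. V = [p*·18.4144 + (1−p*)·50.5628]/1.06 = 28.9259. B = V − Δ·S = 182.0132.
(2,1): S=187.6554. Δ = (V_up−V_dn)/(S_up−S_dn) = (1.9974−18.4144)/(213.9272−174.5195) = -0.4166. V = [p*·1.9974 + (1−p*)·18.4144]/1.06 = 7.7844. B = V − Δ·S = 85.9609.
(2,2): S=230.0292. Δ = (V_up−V_dn)/(S_up−S_dn) = (0.0000−1.9974)/(262.2333−213.9272) = -0.0413. V = [p*·0.0000 + (1−p*)·1.9974]/1.06 = 0.7178. B = V − Δ·S = 10.2292.
(1,0): S=164.6100. Δ = (V_up−V_dn)/(S_up−S_dn) = (7.7844−28.9259)/(187.6554−153.0873) = -0.6116. V = [p*·7.7844 + (1−p*)·28.9259]/1.06 = 14.9418. B = V − Δ·S = 115.6153.
(1,1): S=201.7800. Δ = (V_up−V_dn)/(S_up−S_dn) = (0.7178−7.7844)/(230.0292−187.6554) = -0.1668. V = [p*·0.7178 + (1−p*)·7.7844]/1.06 = 3.2169. B = V − Δ·S = 36.8673.
(0,0): S=177.0000. Δ = (V_up−V_dn)/(S_up−S_dn) = (3.2169−14.9418)/(201.7800−164.6100) = -0.3154. V = [p*·3.2169 + (1−p*)·14.9418]/1.06 = 7.2486. B = V − Δ·S = 63.0817.
Root portfolio cost Δ·177+B reproduces V0=7.2486.

(0,0): Delta=-0.3154 Bond=63.0817
(1,0): Delta=-0.6116 Bond=115.6153
(1,1): Delta=-0.1668 Bond=36.8673
(2,0): Delta=-1.0000 Bond=182.0132
(2,1): Delta=-0.4166 Bond=85.9609
(2,2): Delta=-0.0413 Bond=10.2292
(3,0): Delta=-1.0000 Bond=192.9340
(3,1): Delta=-1.0000 Bond=192.9340
(3,2): Delta=-0.1237 Bond=28.4628
(3,3): Delta=0.0000 Bond=0.0000
V0=7.2486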